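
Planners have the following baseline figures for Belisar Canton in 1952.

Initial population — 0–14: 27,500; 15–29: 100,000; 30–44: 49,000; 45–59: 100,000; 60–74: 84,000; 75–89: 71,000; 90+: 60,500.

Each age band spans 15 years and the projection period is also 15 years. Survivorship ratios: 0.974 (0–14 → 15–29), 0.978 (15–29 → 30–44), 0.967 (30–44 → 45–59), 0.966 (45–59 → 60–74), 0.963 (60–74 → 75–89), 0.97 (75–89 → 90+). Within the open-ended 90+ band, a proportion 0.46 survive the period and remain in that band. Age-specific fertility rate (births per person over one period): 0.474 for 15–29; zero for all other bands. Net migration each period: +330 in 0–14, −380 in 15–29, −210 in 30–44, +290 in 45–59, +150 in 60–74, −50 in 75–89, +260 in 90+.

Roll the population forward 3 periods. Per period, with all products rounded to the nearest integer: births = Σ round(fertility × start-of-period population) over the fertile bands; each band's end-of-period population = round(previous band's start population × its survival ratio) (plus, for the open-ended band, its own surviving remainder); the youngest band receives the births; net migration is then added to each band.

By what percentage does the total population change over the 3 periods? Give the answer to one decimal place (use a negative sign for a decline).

Numbering the groups 1..7 from youngest to oldest:
After projecting period 1:
Births: 100000 * 0.474 = 47400
Group 2: 27500 * 0.974 = 26785
Group 3: 100000 * 0.978 = 97800
Group 4: 49000 * 0.967 = 47383
Group 5: 100000 * 0.966 = 96600
Group 6: 84000 * 0.963 = 80892
Group 7: 71000 * 0.97 + 60500 * 0.46 = 68870 + 27830 = 96700
Net migration: Group 1 + 330 → 47730; Group 2 − 380 → 26405; Group 3 − 210 → 97590; Group 4 + 290 → 47673; Group 5 + 150 → 96750; Group 6 − 50 → 80842; Group 7 + 260 → 96960
→ [47730, 26405, 97590, 47673, 96750, 80842, 96960]
After projecting period 2:
Births: 26405 * 0.474 = 12516
Group 2: 47730 * 0.974 = 46489
Group 3: 26405 * 0.978 = 25824
Group 4: 97590 * 0.967 = 94370
Group 5: 47673 * 0.966 = 46052
Group 6: 96750 * 0.963 = 93170
Group 7: 80842 * 0.97 + 96960 * 0.46 = 78417 + 44602 = 123019
Net migration: Group 1 + 330 → 12846; Group 2 − 380 → 46109; Group 3 − 210 → 25614; Group 4 + 290 → 94660; Group 5 + 150 → 46202; Group 6 − 50 → 93120; Group 7 + 260 → 123279
→ [12846, 46109, 25614, 94660, 46202, 93120, 123279]
After projecting period 3:
Births: 46109 * 0.474 = 21856
Group 2: 12846 * 0.974 = 12512
Group 3: 46109 * 0.978 = 45095
Group 4: 25614 * 0.967 = 24769
Group 5: 94660 * 0.966 = 91442
Group 6: 46202 * 0.963 = 44493
Group 7: 93120 * 0.97 + 123279 * 0.46 = 90326 + 56708 = 147034
Net migration: Group 1 + 330 → 22186; Group 2 − 380 → 12132; Group 3 − 210 → 44885; Group 4 + 290 → 25059; Group 5 + 150 → 91592; Group 6 − 50 → 44443; Group 7 + 260 → 147294
→ [22186, 12132, 44885, 25059, 91592, 44443, 147294]
Total: 492000 → 387591; change = -104409; percentage change = -21.2%

-21.2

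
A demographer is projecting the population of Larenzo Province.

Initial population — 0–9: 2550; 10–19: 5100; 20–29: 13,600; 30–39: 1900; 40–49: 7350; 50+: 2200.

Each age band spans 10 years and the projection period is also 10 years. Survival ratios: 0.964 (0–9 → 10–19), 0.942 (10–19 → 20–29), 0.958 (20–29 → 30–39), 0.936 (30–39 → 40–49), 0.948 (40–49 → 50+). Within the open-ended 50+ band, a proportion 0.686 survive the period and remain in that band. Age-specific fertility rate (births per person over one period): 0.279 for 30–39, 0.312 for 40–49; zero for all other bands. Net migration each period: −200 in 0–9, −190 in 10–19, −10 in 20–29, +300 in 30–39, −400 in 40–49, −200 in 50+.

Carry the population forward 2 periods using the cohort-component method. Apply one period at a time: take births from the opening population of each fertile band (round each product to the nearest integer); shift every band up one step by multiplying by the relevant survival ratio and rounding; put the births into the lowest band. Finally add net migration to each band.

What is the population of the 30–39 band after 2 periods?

4893

— Period 1 —
Births: 1900 × 0.279 = 530 ; 7350 × 0.312 = 2293 → 2823
10–19: 2550 × 0.964 = 2458
20–29: 5100 × 0.942 = 4804
30–39: 13600 × 0.958 = 13029
40–49: 1900 × 0.936 = 1778
50+: 7350 × 0.948 + 2200 × 0.686 = 6968 + 1509 = 8477
Net migration: 0–9 − 200 → 2623; 10–19 − 190 → 2268; 20–29 − 10 → 4794; 30–39 + 300 → 13329; 40–49 − 400 → 1378; 50+ − 200 → 8277
→ [2623, 2268, 4794, 13329, 1378, 8277]
— Period 2 —
Births: 13329 × 0.279 = 3719 ; 1378 × 0.312 = 430 → 4149
10–19: 2623 × 0.964 = 2529
20–29: 2268 × 0.942 = 2136
30–39: 4794 × 0.958 = 4593
40–49: 13329 × 0.936 = 12476
50+: 1378 × 0.948 + 8277 × 0.686 = 1306 + 5678 = 6984
Net migration: 0–9 − 200 → 3949; 10–19 − 190 → 2339; 20–29 − 10 → 2126; 30–39 + 300 → 4893; 40–49 − 400 → 12076; 50+ − 200 → 6784
→ [3949, 2339, 2126, 4893, 12076, 6784]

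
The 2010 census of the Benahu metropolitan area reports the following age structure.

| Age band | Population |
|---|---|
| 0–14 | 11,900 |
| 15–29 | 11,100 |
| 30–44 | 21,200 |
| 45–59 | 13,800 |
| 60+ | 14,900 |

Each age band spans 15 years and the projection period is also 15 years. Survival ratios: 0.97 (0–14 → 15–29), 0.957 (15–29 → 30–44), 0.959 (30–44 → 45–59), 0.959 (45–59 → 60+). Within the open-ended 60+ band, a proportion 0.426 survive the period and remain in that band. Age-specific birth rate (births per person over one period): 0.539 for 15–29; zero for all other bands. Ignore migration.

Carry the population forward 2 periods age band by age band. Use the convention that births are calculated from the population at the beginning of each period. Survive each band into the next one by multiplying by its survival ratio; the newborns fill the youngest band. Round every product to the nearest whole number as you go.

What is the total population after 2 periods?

— Period 1 —
Births: 11100 * 0.539 = 5983
15–29: 11900 * 0.97 = 11543
30–44: 11100 * 0.957 = 10623
45–59: 21200 * 0.959 = 20331
60+: 13800 * 0.959 + 14900 * 0.426 = 13234 + 6347 = 19581
End of period: [5983, 11543, 10623, 20331, 19581]
— Period 2 —
Births: 11543 * 0.539 = 6222
15–29: 5983 * 0.97 = 5804
30–44: 11543 * 0.957 = 11047
45–59: 10623 * 0.959 = 10187
60+: 20331 * 0.959 + 19581 * 0.426 = 19497 + 8342 = 27839
End of period: [6222, 5804, 11047, 10187, 27839]
Total after period 2: 6222 + 5804 + 11047 + 10187 + 27839 = 61099

61099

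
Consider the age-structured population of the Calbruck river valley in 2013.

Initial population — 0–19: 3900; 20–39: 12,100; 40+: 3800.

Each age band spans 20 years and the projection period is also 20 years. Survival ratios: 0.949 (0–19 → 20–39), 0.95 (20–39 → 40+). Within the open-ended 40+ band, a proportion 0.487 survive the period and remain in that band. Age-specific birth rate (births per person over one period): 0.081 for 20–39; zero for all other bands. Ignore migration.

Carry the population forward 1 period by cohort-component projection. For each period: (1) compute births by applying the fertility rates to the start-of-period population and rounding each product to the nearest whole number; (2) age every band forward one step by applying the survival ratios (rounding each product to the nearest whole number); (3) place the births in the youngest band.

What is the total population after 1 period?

Call the groups 1 to 3, youngest first.
[period 1]
Births: 12100 * 0.081 = 980
Group 2: 3900 * 0.949 = 3701
Group 3: 12100 * 0.95 + 3800 * 0.487 = 11495 + 1851 = 13346
Giving 980 / 3701 / 13346.
Total after period 1: 980 + 3701 + 13346 = 18027

18027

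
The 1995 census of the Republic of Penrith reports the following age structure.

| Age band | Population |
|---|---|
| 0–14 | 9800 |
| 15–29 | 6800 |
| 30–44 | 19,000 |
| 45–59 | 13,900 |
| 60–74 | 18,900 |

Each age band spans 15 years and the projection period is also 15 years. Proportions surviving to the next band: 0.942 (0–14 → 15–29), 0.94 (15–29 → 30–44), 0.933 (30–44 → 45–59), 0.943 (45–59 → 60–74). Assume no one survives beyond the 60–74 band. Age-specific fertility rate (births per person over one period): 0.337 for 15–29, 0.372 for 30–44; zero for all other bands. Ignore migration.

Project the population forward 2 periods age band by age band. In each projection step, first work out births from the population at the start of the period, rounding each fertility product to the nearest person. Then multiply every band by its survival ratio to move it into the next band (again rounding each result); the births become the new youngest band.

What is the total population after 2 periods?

(Groups numbered youngest = 1 to oldest = 5.)
[period 1]
Births: 6800 × 0.337 = 2292 ; 19000 × 0.372 = 7068 ⇒ total 9360
Group 2: 9800 × 0.942 = 9232
Group 3: 6800 × 0.94 = 6392
Group 4: 19000 × 0.933 = 17727
Group 5: 13900 × 0.943 = 13108
Giving 9360 / 9232 / 6392 / 17727 / 13108.
[period 2]
Births: 9232 × 0.337 = 3111 ; 6392 × 0.372 = 2378 ⇒ total 5489
Group 2: 9360 × 0.942 = 8817
Group 3: 9232 × 0.94 = 8678
Group 4: 6392 × 0.933 = 5964
Group 5: 17727 × 0.943 = 16717
Giving 5489 / 8817 / 8678 / 5964 / 16717.
Total after period 2: 5489 + 8817 + 8678 + 5964 + 16717 = 45665

45665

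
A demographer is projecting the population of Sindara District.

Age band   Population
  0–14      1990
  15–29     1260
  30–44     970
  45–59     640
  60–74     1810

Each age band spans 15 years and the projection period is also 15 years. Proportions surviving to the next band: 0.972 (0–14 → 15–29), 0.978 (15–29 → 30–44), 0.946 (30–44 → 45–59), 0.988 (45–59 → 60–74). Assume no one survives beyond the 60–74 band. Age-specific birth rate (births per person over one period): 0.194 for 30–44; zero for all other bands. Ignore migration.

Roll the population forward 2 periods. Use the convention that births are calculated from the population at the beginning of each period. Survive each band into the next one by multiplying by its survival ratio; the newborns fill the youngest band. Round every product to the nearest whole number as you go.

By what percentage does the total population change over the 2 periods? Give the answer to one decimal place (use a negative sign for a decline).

-34.3

— Period 1 —
Births: 970 × 0.194 = 188
15–29: 1990 × 0.972 = 1934
30–44: 1260 × 0.978 = 1232
45–59: 970 × 0.946 = 918
60–74: 640 × 0.988 = 632
End of period: [188, 1934, 1232, 918, 632]
— Period 2 —
Births: 1232 × 0.194 = 239
15–29: 188 × 0.972 = 183
30–44: 1934 × 0.978 = 1891
45–59: 1232 × 0.946 = 1165
60–74: 918 × 0.988 = 907
End of period: [239, 183, 1891, 1165, 907]
Total: 6670 → 4385; change = -2285; percentage change = -34.3%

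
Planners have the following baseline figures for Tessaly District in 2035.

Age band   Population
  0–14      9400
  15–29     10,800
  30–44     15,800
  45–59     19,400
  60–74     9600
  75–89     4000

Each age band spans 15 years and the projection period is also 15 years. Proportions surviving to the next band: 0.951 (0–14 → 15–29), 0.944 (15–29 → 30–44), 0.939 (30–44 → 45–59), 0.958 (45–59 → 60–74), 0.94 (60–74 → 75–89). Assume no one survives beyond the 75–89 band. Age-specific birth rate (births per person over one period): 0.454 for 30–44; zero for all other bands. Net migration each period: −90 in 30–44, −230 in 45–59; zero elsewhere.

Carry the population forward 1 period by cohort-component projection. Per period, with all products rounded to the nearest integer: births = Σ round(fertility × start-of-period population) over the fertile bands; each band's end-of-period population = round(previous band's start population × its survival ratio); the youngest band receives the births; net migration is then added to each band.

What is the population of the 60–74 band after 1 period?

18585

Period 1:
Births: 15800 * 0.454 = 7173
15–29: 9400 * 0.951 = 8939
30–44: 10800 * 0.944 = 10195
45–59: 15800 * 0.939 = 14836
60–74: 19400 * 0.958 = 18585
75–89: 9600 * 0.94 = 9024
Net migration: 30–44 − 90 → 10105; 45–59 − 230 → 14606
Giving 7173 / 8939 / 10105 / 14606 / 18585 / 9024.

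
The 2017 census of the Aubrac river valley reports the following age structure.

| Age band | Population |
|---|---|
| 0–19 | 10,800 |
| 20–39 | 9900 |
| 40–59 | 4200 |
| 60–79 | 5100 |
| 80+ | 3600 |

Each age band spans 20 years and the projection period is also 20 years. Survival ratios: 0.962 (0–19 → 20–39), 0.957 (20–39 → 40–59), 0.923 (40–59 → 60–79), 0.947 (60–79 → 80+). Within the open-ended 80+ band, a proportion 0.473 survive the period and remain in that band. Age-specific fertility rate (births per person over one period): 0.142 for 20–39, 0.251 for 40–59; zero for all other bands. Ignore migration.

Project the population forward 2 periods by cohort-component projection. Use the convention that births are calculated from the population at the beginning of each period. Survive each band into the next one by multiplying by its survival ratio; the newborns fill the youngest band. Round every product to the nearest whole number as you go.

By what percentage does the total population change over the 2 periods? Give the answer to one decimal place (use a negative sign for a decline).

Numbering the bands 1..5 from youngest to oldest:
Period 1:
Births: 9900 × 0.142 = 1406  |  4200 × 0.251 = 1054 — total 2460
Band 2: 10800 × 0.962 = 10390
Band 3: 9900 × 0.957 = 9474
Band 4: 4200 × 0.923 = 3877
Band 5: 5100 × 0.947 + 3600 × 0.473 = 4830 + 1703 = 6533
Population now: 0–19=2460, 20–39=10390, 40–59=9474, 60–79=3877, 80+=6533
Period 2:
Births: 10390 × 0.142 = 1475  |  9474 × 0.251 = 2378 — total 3853
Band 2: 2460 × 0.962 = 2367
Band 3: 10390 × 0.957 = 9943
Band 4: 9474 × 0.923 = 8745
Band 5: 3877 × 0.947 + 6533 × 0.473 = 3672 + 3090 = 6762
Population now: 0–19=3853, 20–39=2367, 40–59=9943, 60–79=8745, 80+=6762
Total: 33600 → 31670; change = -1930; percentage change = -5.7%

-5.7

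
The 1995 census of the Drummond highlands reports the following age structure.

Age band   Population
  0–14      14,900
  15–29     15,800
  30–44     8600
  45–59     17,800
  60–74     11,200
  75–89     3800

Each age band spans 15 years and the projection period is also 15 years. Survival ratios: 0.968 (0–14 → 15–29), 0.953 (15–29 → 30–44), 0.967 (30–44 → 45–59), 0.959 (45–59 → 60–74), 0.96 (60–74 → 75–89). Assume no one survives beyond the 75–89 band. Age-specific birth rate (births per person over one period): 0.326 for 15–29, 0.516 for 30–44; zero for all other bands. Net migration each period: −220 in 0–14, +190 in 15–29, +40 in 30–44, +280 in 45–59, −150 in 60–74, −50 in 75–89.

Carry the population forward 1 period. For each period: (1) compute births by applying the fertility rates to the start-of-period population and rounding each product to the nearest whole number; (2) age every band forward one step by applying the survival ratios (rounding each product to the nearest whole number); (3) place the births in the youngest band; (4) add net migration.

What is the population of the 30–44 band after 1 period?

15097

[period 1]
Births: 15800 * 0.326 = 5151, 8600 * 0.516 = 4438 — total 9589
15–29: 14900 * 0.968 = 14423
30–44: 15800 * 0.953 = 15057
45–59: 8600 * 0.967 = 8316
60–74: 17800 * 0.959 = 17070
75–89: 11200 * 0.96 = 10752
Net migration: 0–14 − 220 → 9369; 15–29 + 190 → 14613; 30–44 + 40 → 15097; 45–59 + 280 → 8596; 60–74 − 150 → 16920; 75–89 − 50 → 10702
Population now: 0–14=9369, 15–29=14613, 30–44=15097, 45–59=8596, 60–74=16920, 75–89=10702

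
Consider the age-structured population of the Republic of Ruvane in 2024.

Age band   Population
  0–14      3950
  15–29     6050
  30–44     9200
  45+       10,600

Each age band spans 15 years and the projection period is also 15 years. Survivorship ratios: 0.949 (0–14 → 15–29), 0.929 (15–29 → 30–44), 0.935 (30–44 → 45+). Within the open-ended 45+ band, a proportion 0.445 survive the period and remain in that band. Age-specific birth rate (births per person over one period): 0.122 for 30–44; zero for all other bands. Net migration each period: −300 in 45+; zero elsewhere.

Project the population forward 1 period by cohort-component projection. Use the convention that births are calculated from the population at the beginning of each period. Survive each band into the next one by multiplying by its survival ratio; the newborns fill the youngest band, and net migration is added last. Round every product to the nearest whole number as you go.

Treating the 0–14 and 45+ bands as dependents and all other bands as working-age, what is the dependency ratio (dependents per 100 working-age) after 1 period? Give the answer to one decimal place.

Let band 1 be 0–14 through band 4 = 45+.
— Period 1 —
Births: 9200 * 0.122 = 1122
Band 2: 3950 * 0.949 = 3749
Band 3: 6050 * 0.929 = 5620
Band 4: 9200 * 0.935 + 10600 * 0.445 = 8602 + 4717 = 13319
Net migration: Band 4 − 300 → 13019
Giving 1122 / 3749 / 5620 / 13019.
Dependents (band 0–14 + band 45+) = 1122 + 13019 = 14141; working-age = 9369; ratio = 14141/9369 × 100 = 150.9

150.9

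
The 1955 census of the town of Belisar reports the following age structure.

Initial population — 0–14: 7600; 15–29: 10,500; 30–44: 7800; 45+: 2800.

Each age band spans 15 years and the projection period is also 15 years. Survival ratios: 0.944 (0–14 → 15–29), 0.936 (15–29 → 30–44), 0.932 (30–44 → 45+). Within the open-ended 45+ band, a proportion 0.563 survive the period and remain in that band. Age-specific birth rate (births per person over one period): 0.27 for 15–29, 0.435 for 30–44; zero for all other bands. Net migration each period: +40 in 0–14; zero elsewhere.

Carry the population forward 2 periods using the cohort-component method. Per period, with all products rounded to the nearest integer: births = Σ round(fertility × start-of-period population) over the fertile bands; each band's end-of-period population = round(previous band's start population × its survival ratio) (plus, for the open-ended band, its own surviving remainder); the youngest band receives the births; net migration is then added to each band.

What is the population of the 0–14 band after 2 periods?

Call the groups 1 to 4, youngest first.
Period 1.
Births: 10500 * 0.27 = 2835 ; 7800 * 0.435 = 3393 — total 6228
Group 2: 7600 * 0.944 = 7174
Group 3: 10500 * 0.936 = 9828
Group 4: 7800 * 0.932 + 2800 * 0.563 = 7270 + 1576 = 8846
Net migration: Group 1 + 40 → 6268
→ [6268, 7174, 9828, 8846]
Period 2.
Births: 7174 * 0.27 = 1937 ; 9828 * 0.435 = 4275 — total 6212
Group 2: 6268 * 0.944 = 5917
Group 3: 7174 * 0.936 = 6715
Group 4: 9828 * 0.932 + 8846 * 0.563 = 9160 + 4980 = 14140
Net migration: Group 1 + 40 → 6252
→ [6252, 5917, 6715, 14140]

6252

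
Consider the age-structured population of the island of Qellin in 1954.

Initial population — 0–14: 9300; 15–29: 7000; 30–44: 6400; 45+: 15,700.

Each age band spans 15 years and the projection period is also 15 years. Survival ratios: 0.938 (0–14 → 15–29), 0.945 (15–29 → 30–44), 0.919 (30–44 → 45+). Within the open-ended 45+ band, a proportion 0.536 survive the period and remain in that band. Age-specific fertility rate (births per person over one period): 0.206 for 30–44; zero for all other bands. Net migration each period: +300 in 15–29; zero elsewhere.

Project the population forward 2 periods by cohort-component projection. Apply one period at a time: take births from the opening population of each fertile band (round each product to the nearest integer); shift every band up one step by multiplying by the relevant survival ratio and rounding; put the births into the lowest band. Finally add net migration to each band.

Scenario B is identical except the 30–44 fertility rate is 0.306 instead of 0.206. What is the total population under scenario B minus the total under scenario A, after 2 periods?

1262

[period 1]
Births: 6400 × 0.206 = 1318
15–29: 9300 × 0.938 = 8723
30–44: 7000 × 0.945 = 6615
45+: 6400 × 0.919 + 15700 × 0.536 = 5882 + 8415 = 14297
Net migration: 15–29 + 300 → 9023
Population now: 0–14=1318, 15–29=9023, 30–44=6615, 45+=14297
[period 2]
Births: 6615 × 0.206 = 1363
15–29: 1318 × 0.938 = 1236
30–44: 9023 × 0.945 = 8527
45+: 6615 × 0.919 + 14297 × 0.536 = 6079 + 7663 = 13742
Net migration: 15–29 + 300 → 1536
Population now: 0–14=1363, 15–29=1536, 30–44=8527, 45+=13742
Scenario A total after 2 periods: 25168
Scenario B projection —
[period 1]
Births: 6400 × 0.306 = 1958
15–29: 9300 × 0.938 = 8723
30–44: 7000 × 0.945 = 6615
45+: 6400 × 0.919 + 15700 × 0.536 = 5882 + 8415 = 14297
Net migration: 15–29 + 300 → 9023
Population now: 0–14=1958, 15–29=9023, 30–44=6615, 45+=14297
[period 2]
Births: 6615 × 0.306 = 2024
15–29: 1958 × 0.938 = 1837
30–44: 9023 × 0.945 = 8527
45+: 6615 × 0.919 + 14297 × 0.536 = 6079 + 7663 = 13742
Net migration: 15–29 + 300 → 2137
Population now: 0–14=2024, 15–29=2137, 30–44=8527, 45+=13742
Scenario B total after 2 periods: 26430
Difference B − A = 26430 − 25168 = 1262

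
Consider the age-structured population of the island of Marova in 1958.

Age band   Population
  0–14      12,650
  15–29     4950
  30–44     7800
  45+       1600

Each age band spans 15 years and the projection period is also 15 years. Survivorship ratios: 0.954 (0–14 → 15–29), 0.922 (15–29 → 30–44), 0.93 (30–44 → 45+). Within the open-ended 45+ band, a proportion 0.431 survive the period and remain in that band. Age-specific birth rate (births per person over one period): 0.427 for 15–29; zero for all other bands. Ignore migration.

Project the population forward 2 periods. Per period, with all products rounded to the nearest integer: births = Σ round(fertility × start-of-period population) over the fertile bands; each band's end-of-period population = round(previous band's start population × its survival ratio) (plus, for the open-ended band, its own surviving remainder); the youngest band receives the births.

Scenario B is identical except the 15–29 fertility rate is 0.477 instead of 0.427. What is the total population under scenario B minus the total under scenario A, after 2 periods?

838

Period 1:
Births: 4950 * 0.427 = 2114
15–29: 12650 * 0.954 = 12068
30–44: 4950 * 0.922 = 4564
45+: 7800 * 0.93 + 1600 * 0.431 = 7254 + 690 = 7944
→ [2114, 12068, 4564, 7944]
Period 2:
Births: 12068 * 0.427 = 5153
15–29: 2114 * 0.954 = 2017
30–44: 12068 * 0.922 = 11127
45+: 4564 * 0.93 + 7944 * 0.431 = 4245 + 3424 = 7669
→ [5153, 2017, 11127, 7669]
Scenario A total after 2 periods: 25966
Scenario B projection —
Period 1:
Births: 4950 * 0.477 = 2361
15–29: 12650 * 0.954 = 12068
30–44: 4950 * 0.922 = 4564
45+: 7800 * 0.93 + 1600 * 0.431 = 7254 + 690 = 7944
→ [2361, 12068, 4564, 7944]
Period 2:
Births: 12068 * 0.477 = 5756
15–29: 2361 * 0.954 = 2252
30–44: 12068 * 0.922 = 11127
45+: 4564 * 0.93 + 7944 * 0.431 = 4245 + 3424 = 7669
→ [5756, 2252, 11127, 7669]
Scenario B total after 2 periods: 26804
Difference B − A = 26804 − 25966 = 838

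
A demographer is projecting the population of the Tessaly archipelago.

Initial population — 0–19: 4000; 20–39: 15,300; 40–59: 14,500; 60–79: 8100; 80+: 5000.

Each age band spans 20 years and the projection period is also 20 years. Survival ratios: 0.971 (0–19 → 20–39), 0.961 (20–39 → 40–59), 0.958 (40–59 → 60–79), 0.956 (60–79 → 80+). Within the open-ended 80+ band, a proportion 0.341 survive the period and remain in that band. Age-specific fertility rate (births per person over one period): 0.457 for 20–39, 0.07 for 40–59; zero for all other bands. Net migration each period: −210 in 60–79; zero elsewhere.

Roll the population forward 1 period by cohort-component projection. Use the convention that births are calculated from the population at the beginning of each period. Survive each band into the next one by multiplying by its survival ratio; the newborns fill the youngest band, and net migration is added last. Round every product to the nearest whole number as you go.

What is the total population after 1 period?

49724

Call the groups 1 to 5, youngest first.
Period 1.
Births: 15300 × 0.457 = 6992, 14500 × 0.07 = 1015 → total 8007
Group 2: 4000 × 0.971 = 3884
Group 3: 15300 × 0.961 = 14703
Group 4: 14500 × 0.958 = 13891
Group 5: 8100 × 0.956 + 5000 × 0.341 = 7744 + 1705 = 9449
Net migration: Group 4 − 210 → 13681
Giving 8007 / 3884 / 14703 / 13681 / 9449.
Total after period 1: 8007 + 3884 + 14703 + 13681 + 9449 = 49724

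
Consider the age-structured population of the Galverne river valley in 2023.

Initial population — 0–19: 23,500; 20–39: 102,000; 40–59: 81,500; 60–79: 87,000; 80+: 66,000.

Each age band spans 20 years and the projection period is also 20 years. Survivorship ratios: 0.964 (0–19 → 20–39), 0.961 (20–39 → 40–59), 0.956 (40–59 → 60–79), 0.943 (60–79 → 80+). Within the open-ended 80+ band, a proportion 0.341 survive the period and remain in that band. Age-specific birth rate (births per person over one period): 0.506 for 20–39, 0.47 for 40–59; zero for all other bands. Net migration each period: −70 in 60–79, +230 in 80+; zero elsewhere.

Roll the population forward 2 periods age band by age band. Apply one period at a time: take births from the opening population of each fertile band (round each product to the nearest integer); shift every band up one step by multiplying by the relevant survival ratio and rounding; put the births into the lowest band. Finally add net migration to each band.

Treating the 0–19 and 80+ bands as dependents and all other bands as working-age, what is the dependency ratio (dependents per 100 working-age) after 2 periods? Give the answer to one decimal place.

82.6

Numbering the bands 1..5 from youngest to oldest:
After projecting period 1:
Births: 102000 × 0.506 = 51612  |  81500 × 0.47 = 38305 — total 89917
Band 2: 23500 × 0.964 = 22654
Band 3: 102000 × 0.961 = 98022
Band 4: 81500 × 0.956 = 77914
Band 5: 87000 × 0.943 + 66000 × 0.341 = 82041 + 22506 = 104547
Net migration: Band 4 − 70 → 77844; Band 5 + 230 → 104777
→ [89917, 22654, 98022, 77844, 104777]
After projecting period 2:
Births: 22654 × 0.506 = 11463  |  98022 × 0.47 = 46070 — total 57533
Band 2: 89917 × 0.964 = 86680
Band 3: 22654 × 0.961 = 21770
Band 4: 98022 × 0.956 = 93709
Band 5: 77844 × 0.943 + 104777 × 0.341 = 73407 + 35729 = 109136
Net migration: Band 4 − 70 → 93639; Band 5 + 230 → 109366
→ [57533, 86680, 21770, 93639, 109366]
Dependents (band 0–19 + band 80+) = 57533 + 109366 = 166899; working-age = 202089; ratio = 166899/202089 × 100 = 82.6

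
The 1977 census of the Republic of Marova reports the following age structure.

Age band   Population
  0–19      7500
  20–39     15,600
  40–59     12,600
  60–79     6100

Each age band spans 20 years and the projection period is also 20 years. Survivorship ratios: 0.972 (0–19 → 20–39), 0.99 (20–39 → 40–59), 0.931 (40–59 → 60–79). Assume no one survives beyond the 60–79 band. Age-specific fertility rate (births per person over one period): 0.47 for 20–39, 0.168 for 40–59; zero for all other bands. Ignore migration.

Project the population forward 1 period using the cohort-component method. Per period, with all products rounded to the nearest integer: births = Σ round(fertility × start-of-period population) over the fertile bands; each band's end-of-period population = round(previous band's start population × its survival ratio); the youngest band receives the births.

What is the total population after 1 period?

Let band 1 be 0–19 through band 4 = 60–79.
Period 1.
Births: 15600 × 0.47 = 7332 ; 12600 × 0.168 = 2117 — total 9449
Band 2: 7500 × 0.972 = 7290
Band 3: 15600 × 0.99 = 15444
Band 4: 12600 × 0.931 = 11731
Population now: 0–19=9449, 20–39=7290, 40–59=15444, 60–79=11731
Total after period 1: 9449 + 7290 + 15444 + 11731 = 43914

43914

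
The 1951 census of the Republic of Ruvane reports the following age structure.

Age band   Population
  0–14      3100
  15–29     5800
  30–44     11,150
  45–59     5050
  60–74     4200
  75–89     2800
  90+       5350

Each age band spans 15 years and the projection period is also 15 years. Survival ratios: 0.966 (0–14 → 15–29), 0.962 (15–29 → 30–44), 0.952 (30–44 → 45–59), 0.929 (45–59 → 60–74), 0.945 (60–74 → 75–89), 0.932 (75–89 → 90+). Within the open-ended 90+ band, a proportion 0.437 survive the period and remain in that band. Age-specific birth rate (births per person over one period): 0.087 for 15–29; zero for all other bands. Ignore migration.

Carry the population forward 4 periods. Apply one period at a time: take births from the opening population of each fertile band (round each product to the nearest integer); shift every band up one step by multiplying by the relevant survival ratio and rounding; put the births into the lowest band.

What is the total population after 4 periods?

Numbering the groups 1..7 from youngest to oldest:
After projecting period 1:
Births: 5800 × 0.087 = 505
Group 2: 3100 × 0.966 = 2995
Group 3: 5800 × 0.962 = 5580
Group 4: 11150 × 0.952 = 10615
Group 5: 5050 × 0.929 = 4691
Group 6: 4200 × 0.945 = 3969
Group 7: 2800 × 0.932 + 5350 × 0.437 = 2610 + 2338 = 4948
Population now: 0–14=505, 15–29=2995, 30–44=5580, 45–59=10615, 60–74=4691, 75–89=3969, 90+=4948
After projecting period 2:
Births: 2995 × 0.087 = 261
Group 2: 505 × 0.966 = 488
Group 3: 2995 × 0.962 = 2881
Group 4: 5580 × 0.952 = 5312
Group 5: 10615 × 0.929 = 9861
Group 6: 4691 × 0.945 = 4433
Group 7: 3969 × 0.932 + 4948 × 0.437 = 3699 + 2162 = 5861
Population now: 0–14=261, 15–29=488, 30–44=2881, 45–59=5312, 60–74=9861, 75–89=4433, 90+=5861
After projecting period 3:
Births: 488 × 0.087 = 42
Group 2: 261 × 0.966 = 252
Group 3: 488 × 0.962 = 469
Group 4: 2881 × 0.952 = 2743
Group 5: 5312 × 0.929 = 4935
Group 6: 9861 × 0.945 = 9319
Group 7: 4433 × 0.932 + 5861 × 0.437 = 4132 + 2561 = 6693
Population now: 0–14=42, 15–29=252, 30–44=469, 45–59=2743, 60–74=4935, 75–89=9319, 90+=6693
After projecting period 4:
Births: 252 × 0.087 = 22
Group 2: 42 × 0.966 = 41
Group 3: 252 × 0.962 = 242
Group 4: 469 × 0.952 = 446
Group 5: 2743 × 0.929 = 2548
Group 6: 4935 × 0.945 = 4664
Group 7: 9319 × 0.932 + 6693 × 0.437 = 8685 + 2925 = 11610
Population now: 0–14=22, 15–29=41, 30–44=242, 45–59=446, 60–74=2548, 75–89=4664, 90+=11610
Total after period 4: 22 + 41 + 242 + 446 + 2548 + 4664 + 11610 = 19573

19573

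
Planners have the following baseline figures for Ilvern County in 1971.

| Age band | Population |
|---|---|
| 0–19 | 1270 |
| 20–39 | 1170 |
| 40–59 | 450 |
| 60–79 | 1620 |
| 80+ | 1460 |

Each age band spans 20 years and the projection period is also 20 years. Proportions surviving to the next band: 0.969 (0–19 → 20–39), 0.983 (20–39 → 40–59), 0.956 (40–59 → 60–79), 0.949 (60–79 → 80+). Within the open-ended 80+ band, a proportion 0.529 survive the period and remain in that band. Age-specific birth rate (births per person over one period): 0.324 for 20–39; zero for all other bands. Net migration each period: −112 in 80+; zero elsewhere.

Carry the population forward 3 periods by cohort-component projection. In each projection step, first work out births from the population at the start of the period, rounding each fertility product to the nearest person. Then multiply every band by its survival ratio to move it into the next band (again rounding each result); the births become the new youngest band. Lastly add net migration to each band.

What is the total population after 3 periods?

Let group 1 be 0–19 through group 5 = 80+.
After projecting period 1:
Births: 1170 * 0.324 = 379
Group 2: 1270 * 0.969 = 1231
Group 3: 1170 * 0.983 = 1150
Group 4: 450 * 0.956 = 430
Group 5: 1620 * 0.949 + 1460 * 0.529 = 1537 + 772 = 2309
Net migration: Group 5 − 112 → 2197
Population now: 0–19=379, 20–39=1231, 40–59=1150, 60–79=430, 80+=2197
After projecting period 2:
Births: 1231 * 0.324 = 399
Group 2: 379 * 0.969 = 367
Group 3: 1231 * 0.983 = 1210
Group 4: 1150 * 0.956 = 1099
Group 5: 430 * 0.949 + 2197 * 0.529 = 408 + 1162 = 1570
Net migration: Group 5 − 112 → 1458
Population now: 0–19=399, 20–39=367, 40–59=1210, 60–79=1099, 80+=1458
After projecting period 3:
Births: 367 * 0.324 = 119
Group 2: 399 * 0.969 = 387
Group 3: 367 * 0.983 = 361
Group 4: 1210 * 0.956 = 1157
Group 5: 1099 * 0.949 + 1458 * 0.529 = 1043 + 771 = 1814
Net migration: Group 5 − 112 → 1702
Population now: 0–19=119, 20–39=387, 40–59=361, 60–79=1157, 80+=1702
Total after period 3: 119 + 387 + 361 + 1157 + 1702 = 3726

3726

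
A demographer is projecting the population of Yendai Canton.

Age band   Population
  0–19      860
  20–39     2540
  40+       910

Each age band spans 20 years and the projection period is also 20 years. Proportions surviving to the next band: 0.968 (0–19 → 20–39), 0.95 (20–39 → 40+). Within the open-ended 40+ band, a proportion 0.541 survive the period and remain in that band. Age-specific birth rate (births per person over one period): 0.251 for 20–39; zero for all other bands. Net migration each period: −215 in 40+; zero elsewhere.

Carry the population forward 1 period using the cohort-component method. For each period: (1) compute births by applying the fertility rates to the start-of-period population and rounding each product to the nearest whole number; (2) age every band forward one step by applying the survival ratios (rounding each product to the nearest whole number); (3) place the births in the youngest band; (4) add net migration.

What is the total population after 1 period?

After projecting period 1:
Births: 2540 × 0.251 = 638
20–39: 860 × 0.968 = 832
40+: 2540 × 0.95 + 910 × 0.541 = 2413 + 492 = 2905
Net migration: 40+ − 215 → 2690
→ [638, 832, 2690]
Total after period 1: 638 + 832 + 2690 = 4160

4160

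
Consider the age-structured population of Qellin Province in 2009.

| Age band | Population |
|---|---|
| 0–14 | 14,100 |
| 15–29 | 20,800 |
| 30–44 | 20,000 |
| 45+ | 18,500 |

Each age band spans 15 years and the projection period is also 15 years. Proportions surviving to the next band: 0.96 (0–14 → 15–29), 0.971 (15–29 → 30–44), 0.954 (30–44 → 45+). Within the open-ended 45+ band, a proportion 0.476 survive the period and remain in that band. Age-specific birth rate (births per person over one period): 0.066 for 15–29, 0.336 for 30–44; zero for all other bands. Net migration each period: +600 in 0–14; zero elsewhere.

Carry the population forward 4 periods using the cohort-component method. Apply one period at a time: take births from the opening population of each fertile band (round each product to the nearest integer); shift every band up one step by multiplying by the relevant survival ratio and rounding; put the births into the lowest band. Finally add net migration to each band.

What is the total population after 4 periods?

37981

[period 1]
Births: 20800 × 0.066 = 1373, 20000 × 0.336 = 6720 → total 8093
15–29: 14100 × 0.96 = 13536
30–44: 20800 × 0.971 = 20197
45+: 20000 × 0.954 + 18500 × 0.476 = 19080 + 8806 = 27886
Net migration: 0–14 + 600 → 8693
→ [8693, 13536, 20197, 27886]
[period 2]
Births: 13536 × 0.066 = 893, 20197 × 0.336 = 6786 → total 7679
15–29: 8693 × 0.96 = 8345
30–44: 13536 × 0.971 = 13143
45+: 20197 × 0.954 + 27886 × 0.476 = 19268 + 13274 = 32542
Net migration: 0–14 + 600 → 8279
→ [8279, 8345, 13143, 32542]
[period 3]
Births: 8345 × 0.066 = 551, 13143 × 0.336 = 4416 → total 4967
15–29: 8279 × 0.96 = 7948
30–44: 8345 × 0.971 = 8103
45+: 13143 × 0.954 + 32542 × 0.476 = 12538 + 15490 = 28028
Net migration: 0–14 + 600 → 5567
→ [5567, 7948, 8103, 28028]
[period 4]
Births: 7948 × 0.066 = 525, 8103 × 0.336 = 2723 → total 3248
15–29: 5567 × 0.96 = 5344
30–44: 7948 × 0.971 = 7718
45+: 8103 × 0.954 + 28028 × 0.476 = 7730 + 13341 = 21071
Net migration: 0–14 + 600 → 3848
→ [3848, 5344, 7718, 21071]
Total after period 4: 3848 + 5344 + 7718 + 21071 = 37981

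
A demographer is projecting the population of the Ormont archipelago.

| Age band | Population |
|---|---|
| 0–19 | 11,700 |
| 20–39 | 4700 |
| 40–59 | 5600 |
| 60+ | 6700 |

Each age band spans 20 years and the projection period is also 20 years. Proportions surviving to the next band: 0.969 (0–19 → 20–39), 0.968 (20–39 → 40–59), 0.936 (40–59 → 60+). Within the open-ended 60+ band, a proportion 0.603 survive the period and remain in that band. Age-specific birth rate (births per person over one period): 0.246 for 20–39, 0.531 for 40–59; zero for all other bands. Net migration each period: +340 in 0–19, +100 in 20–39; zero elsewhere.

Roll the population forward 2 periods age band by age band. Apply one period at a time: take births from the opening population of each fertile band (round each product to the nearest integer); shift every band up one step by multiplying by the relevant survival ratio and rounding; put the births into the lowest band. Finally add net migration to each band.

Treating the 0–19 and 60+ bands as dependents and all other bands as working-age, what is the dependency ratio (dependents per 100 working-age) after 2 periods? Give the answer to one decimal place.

99.5

Period 1:
Births: 4700 × 0.246 = 1156  |  5600 × 0.531 = 2974 → 4130
20–39: 11700 × 0.969 = 11337
40–59: 4700 × 0.968 = 4550
60+: 5600 × 0.936 + 6700 × 0.603 = 5242 + 4040 = 9282
Net migration: 0–19 + 340 → 4470; 20–39 + 100 → 11437
Population now: 0–19=4470, 20–39=11437, 40–59=4550, 60+=9282
Period 2:
Births: 11437 × 0.246 = 2814  |  4550 × 0.531 = 2416 → 5230
20–39: 4470 × 0.969 = 4331
40–59: 11437 × 0.968 = 11071
60+: 4550 × 0.936 + 9282 × 0.603 = 4259 + 5597 = 9856
Net migration: 0–19 + 340 → 5570; 20–39 + 100 → 4431
Population now: 0–19=5570, 20–39=4431, 40–59=11071, 60+=9856
Dependents (band 0–19 + band 60+) = 5570 + 9856 = 15426; working-age = 15502; ratio = 15426/15502 × 100 = 99.5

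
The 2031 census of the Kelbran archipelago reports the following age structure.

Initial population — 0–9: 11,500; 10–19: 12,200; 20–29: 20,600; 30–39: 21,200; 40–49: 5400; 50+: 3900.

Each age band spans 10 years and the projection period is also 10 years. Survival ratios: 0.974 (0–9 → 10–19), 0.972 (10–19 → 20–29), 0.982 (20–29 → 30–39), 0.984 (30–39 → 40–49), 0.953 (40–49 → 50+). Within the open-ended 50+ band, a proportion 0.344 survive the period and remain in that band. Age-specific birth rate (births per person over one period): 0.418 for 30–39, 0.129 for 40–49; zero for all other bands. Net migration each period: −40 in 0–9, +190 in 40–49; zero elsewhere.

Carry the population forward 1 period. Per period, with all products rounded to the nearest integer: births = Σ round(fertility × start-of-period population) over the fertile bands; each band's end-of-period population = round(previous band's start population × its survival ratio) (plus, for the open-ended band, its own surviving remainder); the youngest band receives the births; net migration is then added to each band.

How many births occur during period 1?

9559

— Period 1 —
Births: 21200 × 0.418 = 8862, 5400 × 0.129 = 697 → total 9559
10–19: 11500 × 0.974 = 11201
20–29: 12200 × 0.972 = 11858
30–39: 20600 × 0.982 = 20229
40–49: 21200 × 0.984 = 20861
50+: 5400 × 0.953 + 3900 × 0.344 = 5146 + 1342 = 6488
Net migration: 0–9 − 40 → 9519; 40–49 + 190 → 21051
Giving 9519 / 11201 / 11858 / 20229 / 21051 / 6488.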